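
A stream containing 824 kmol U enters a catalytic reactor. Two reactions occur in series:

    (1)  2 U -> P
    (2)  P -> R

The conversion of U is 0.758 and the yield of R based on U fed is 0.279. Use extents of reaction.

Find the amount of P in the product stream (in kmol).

82.4 kmol

Conversion of U: U consumed = 2ξ₁ = 0.758 × 824 → ξ₁ = 312.3 kmol.
Yield of R: 1ξ₂ / 824 = 0.279 → ξ₂ = 229.9 kmol.
Outlet amounts (n = n₀ + Σ ν·ξ):
  U: 824 − 2(312.3) = 199.4
  P: 0 + 1(312.3) − 1(229.9) = 82.4
  R: 0 + 1(229.9) = 229.9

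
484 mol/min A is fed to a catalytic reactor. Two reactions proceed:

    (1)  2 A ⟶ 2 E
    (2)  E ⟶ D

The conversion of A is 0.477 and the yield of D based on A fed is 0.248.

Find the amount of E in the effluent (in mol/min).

Conversion of A: A consumed = 2ξ₁ = 0.477 × 484 → ξ₁ = 115.4 mol/min.
Yield of D: 1ξ₂ / 484 = 0.248 → ξ₂ = 120 mol/min.
Outlet amounts (n = n₀ + Σ ν·ξ):
  A: 484 − 2(115.4) = 253.1
  E: 0 + 2(115.4) − 1(120) = 110.8
  D: 0 + 1(120) = 120

111 mol/min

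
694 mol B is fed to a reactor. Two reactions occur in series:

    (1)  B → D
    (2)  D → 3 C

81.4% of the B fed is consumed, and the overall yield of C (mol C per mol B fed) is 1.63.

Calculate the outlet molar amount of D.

Conversion of B: B consumed = 1ξ₁ = 0.814 × 694 → ξ₁ = 564.9 mol.
Yield of C: 3ξ₂ / 694 = 1.63 → ξ₂ = 377.1 mol.
Outlet amounts (n = n₀ + Σ ν·ξ):
  B: 694 − 1(564.9) = 129.1
  D: 0 + 1(564.9) − 1(377.1) = 187.8
  C: 0 + 3(377.1) = 1131

188 mol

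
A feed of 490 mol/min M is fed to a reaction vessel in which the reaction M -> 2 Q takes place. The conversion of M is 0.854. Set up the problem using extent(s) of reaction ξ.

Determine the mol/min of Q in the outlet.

837 mol/min

M reacted = 0.854 × 490 = 418.5 mol/min; ν_M = −1, so ξ = 418.5/1 = 418.5 mol/min.
Outlet amounts (n = n₀ + ν ξ):
  M: 490 − 1(418.5) = 71.54
  Q: 0 + 2(418.5) = 836.9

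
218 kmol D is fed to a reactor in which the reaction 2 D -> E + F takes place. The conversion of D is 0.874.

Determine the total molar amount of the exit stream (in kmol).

218 kmol

D reacted = 0.874 × 218 = 190.5 kmol; ν_D = −2, so ξ = 190.5/2 = 95.27 kmol.
Outlet amounts (n = n₀ + ν ξ):
  D: 218 − 2(95.27) = 27.47
  E: 0 + 1(95.27) = 95.27
  F: 0 + 1(95.27) = 95.27
Total out = 27.47 + 95.27 + 95.27 = 218 kmol.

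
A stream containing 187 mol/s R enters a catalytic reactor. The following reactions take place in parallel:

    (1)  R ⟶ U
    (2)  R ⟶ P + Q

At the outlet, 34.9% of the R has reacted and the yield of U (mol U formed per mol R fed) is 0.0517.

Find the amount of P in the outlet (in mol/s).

55.6 mol/s

Yield of U: 1ξ₁ / 187 = 0.0517 → ξ₁ = 9.668 mol/s.
Conversion of R: 1ξ₁ + 1ξ₂ = 0.349 × 187 = 65.26 → ξ₂ = 55.6 mol/s.
Outlet amounts (n = n₀ + Σ ν·ξ):
  R: 187 − 1(9.668) − 1(55.6) = 121.7
  U: 0 + 1(9.668) = 9.668
  P: 0 + 1(55.6) = 55.6
  Q: 0 + 1(55.6) = 55.6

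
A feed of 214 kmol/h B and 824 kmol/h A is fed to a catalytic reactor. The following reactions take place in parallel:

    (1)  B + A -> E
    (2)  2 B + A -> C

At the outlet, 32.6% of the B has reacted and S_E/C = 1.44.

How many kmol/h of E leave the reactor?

Conversion of B: B consumed = 0.326 × 214 = 69.76 kmol/h = 1ξ₁ + 2ξ₂.
Selectivity: 1ξ₁ / (1ξ₂) = 1.44 → ξ₁ = 1.44 ξ₂.
Substitute: (1·1.44 + 2) ξ₂ = 69.76 → ξ₂ = 20.28 kmol/h, ξ₁ = 29.2 kmol/h.
Outlet amounts (n = n₀ + Σ ν·ξ):
  B: 214 − 1(29.2) − 2(20.28) = 144.2
  A: 824 − 1(29.2) − 1(20.28) = 774.5
  E: 0 + 1(29.2) = 29.2
  C: 0 + 1(20.28) = 20.28

29.2 kmol/h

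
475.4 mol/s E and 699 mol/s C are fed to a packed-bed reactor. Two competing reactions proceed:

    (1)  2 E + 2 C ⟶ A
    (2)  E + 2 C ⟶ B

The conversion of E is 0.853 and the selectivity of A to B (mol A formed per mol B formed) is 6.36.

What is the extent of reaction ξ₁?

Conversion of E: E consumed = 0.853 × 475.4 = 405.5 mol/s = 2ξ₁ + 1ξ₂.
Selectivity: 1ξ₁ / (1ξ₂) = 6.36 → ξ₁ = 6.36 ξ₂.
Substitute: (2·6.36 + 1) ξ₂ = 405.5 → ξ₂ = 29.56 mol/s, ξ₁ = 188 mol/s.
Outlet amounts (n = n₀ + Σ ν·ξ):
  E: 475.4 − 2(188) − 1(29.56) = 69.88
  C: 699 − 2(188) − 2(29.56) = 263.9
  A: 0 + 1(188) = 188
  B: 0 + 1(29.56) = 29.56

ξ₁ = 188 mol/s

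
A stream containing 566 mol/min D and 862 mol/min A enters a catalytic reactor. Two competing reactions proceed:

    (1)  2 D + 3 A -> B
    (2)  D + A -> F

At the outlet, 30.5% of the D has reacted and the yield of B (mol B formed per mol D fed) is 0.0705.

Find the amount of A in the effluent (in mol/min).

Yield of B: 1ξ₁ / 566 = 0.0705 → ξ₁ = 39.9 mol/min.
Conversion of D: 2ξ₁ + 1ξ₂ = 0.305 × 566 = 172.6 → ξ₂ = 92.82 mol/min.
Outlet amounts (n = n₀ + Σ ν·ξ):
  D: 566 − 2(39.9) − 1(92.82) = 393.4
  A: 862 − 3(39.9) − 1(92.82) = 649.5
  B: 0 + 1(39.9) = 39.9
  F: 0 + 1(92.82) = 92.82

649 mol/min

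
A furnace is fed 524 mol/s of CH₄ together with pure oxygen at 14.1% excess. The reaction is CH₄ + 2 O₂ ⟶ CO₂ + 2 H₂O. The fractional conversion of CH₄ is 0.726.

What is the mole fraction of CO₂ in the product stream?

Stoichiometric O₂ = 2 × 524 = 1048 mol/s; O₂ fed = 1048 × 1.141 = 1196 mol/s.
Fuel reacted = 0.726 × 524 → ξ = 380.4 mol/s.
Outlet (n = n₀ + ν ξ):
  CH₄: 524 − 1(380.4) = 143.6
  O₂: 1196 − 2(380.4) = 434.9
  CO₂: 0 + 1(380.4) = 380.4
  H₂O: 0 + 2(380.4) = 760.8
Total out = 1720 mol/s; y_CO₂ = 380.4 / 1720 = 0.2212.

0.221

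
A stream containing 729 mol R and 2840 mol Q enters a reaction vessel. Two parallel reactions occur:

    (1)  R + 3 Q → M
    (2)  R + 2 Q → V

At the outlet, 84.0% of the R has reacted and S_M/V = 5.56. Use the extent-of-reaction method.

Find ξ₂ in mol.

ξ₂ = 93.3 mol

Conversion of R: R consumed = 0.84 × 729 = 612.4 mol = 1ξ₁ + 1ξ₂.
Selectivity: 1ξ₁ / (1ξ₂) = 5.56 → ξ₁ = 5.56 ξ₂.
Substitute: (1·5.56 + 1) ξ₂ = 612.4 → ξ₂ = 93.35 mol, ξ₁ = 519 mol.
Outlet amounts (n = n₀ + Σ ν·ξ):
  R: 729 − 1(519) − 1(93.35) = 116.6
  Q: 2840 − 3(519) − 2(93.35) = 1096
  M: 0 + 1(519) = 519
  V: 0 + 1(93.35) = 93.35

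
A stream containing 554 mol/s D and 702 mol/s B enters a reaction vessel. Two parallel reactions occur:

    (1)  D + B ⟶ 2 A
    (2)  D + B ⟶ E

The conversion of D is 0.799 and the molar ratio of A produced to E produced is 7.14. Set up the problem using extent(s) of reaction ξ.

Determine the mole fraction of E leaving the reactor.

Conversion of D: D consumed = 0.799 × 554 = 442.6 mol/s = 1ξ₁ + 1ξ₂.
Selectivity: 2ξ₁ / (1ξ₂) = 7.14 → ξ₁ = 3.57 ξ₂.
Substitute: (1·3.57 + 1) ξ₂ = 442.6 → ξ₂ = 96.86 mol/s, ξ₁ = 345.8 mol/s.
Outlet amounts (n = n₀ + Σ ν·ξ):
  D: 554 − 1(345.8) − 1(96.86) = 111.4
  B: 702 − 1(345.8) − 1(96.86) = 259.4
  A: 0 + 2(345.8) = 691.6
  E: 0 + 1(96.86) = 96.86
Total out = 1159 mol/s; y_E = 96.86 / 1159 = 0.08356.

0.0836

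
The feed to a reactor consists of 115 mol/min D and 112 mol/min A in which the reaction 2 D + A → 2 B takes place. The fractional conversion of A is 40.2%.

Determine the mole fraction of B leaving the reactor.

0.495

A reacted = 0.402 × 112 = 45.02 mol/min; ν_A = −1, so ξ = 45.02/1 = 45.02 mol/min.
Outlet amounts (n = n₀ + ν ξ):
  D: 115 − 2(45.02) = 24.95
  A: 112 − 1(45.02) = 66.98
  B: 0 + 2(45.02) = 90.05
Total out = 182 mol/min; y_B = 90.05 / 182 = 0.4948.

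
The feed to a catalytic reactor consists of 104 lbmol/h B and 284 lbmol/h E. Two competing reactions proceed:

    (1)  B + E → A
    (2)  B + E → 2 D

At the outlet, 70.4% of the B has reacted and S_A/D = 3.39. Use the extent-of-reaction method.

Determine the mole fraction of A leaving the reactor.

0.197

Conversion of B: B consumed = 0.704 × 104 = 73.22 lbmol/h = 1ξ₁ + 1ξ₂.
Selectivity: 1ξ₁ / (2ξ₂) = 3.39 → ξ₁ = 6.78 ξ₂.
Substitute: (1·6.78 + 1) ξ₂ = 73.22 → ξ₂ = 9.411 lbmol/h, ξ₁ = 63.81 lbmol/h.
Outlet amounts (n = n₀ + Σ ν·ξ):
  B: 104 − 1(63.81) − 1(9.411) = 30.78
  E: 284 − 1(63.81) − 1(9.411) = 210.8
  A: 0 + 1(63.81) = 63.81
  D: 0 + 2(9.411) = 18.82
Total out = 324.2 lbmol/h; y_A = 63.81 / 324.2 = 0.1968.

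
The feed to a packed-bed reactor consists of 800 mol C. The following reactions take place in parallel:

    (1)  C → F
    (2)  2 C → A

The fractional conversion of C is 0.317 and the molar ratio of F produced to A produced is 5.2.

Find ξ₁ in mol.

Conversion of C: C consumed = 0.317 × 800 = 253.6 mol = 1ξ₁ + 2ξ₂.
Selectivity: 1ξ₁ / (1ξ₂) = 5.2 → ξ₁ = 5.2 ξ₂.
Substitute: (1·5.2 + 2) ξ₂ = 253.6 → ξ₂ = 35.22 mol, ξ₁ = 183.2 mol.
Outlet amounts (n = n₀ + Σ ν·ξ):
  C: 800 − 1(183.2) − 2(35.22) = 546.4
  F: 0 + 1(183.2) = 183.2
  A: 0 + 1(35.22) = 35.22

ξ₁ = 183 mol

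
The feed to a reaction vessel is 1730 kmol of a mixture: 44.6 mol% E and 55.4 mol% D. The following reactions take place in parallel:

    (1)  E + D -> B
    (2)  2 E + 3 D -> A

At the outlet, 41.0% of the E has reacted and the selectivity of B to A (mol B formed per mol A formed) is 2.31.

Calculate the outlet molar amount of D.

569 kmol

Conversion of E: E consumed = 0.41 × 771.6 = 316.3 kmol = 1ξ₁ + 2ξ₂.
Selectivity: 1ξ₁ / (1ξ₂) = 2.31 → ξ₁ = 2.31 ξ₂.
Substitute: (1·2.31 + 2) ξ₂ = 316.3 → ξ₂ = 73.4 kmol, ξ₁ = 169.6 kmol.
Outlet amounts (n = n₀ + Σ ν·ξ):
  E: 771.6 − 1(169.6) − 2(73.4) = 455.2
  D: 958.4 − 1(169.6) − 3(73.4) = 568.7
  B: 0 + 1(169.6) = 169.6
  A: 0 + 1(73.4) = 73.4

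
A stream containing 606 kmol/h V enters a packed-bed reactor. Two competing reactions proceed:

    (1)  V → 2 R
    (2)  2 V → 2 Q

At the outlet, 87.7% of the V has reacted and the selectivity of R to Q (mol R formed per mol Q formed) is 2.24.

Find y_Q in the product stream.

0.283

Conversion of V: V consumed = 0.877 × 606 = 531.5 kmol/h = 1ξ₁ + 2ξ₂.
Selectivity: 2ξ₁ / (2ξ₂) = 2.24 → ξ₁ = 2.24 ξ₂.
Substitute: (1·2.24 + 2) ξ₂ = 531.5 → ξ₂ = 125.3 kmol/h, ξ₁ = 280.8 kmol/h.
Outlet amounts (n = n₀ + Σ ν·ξ):
  V: 606 − 1(280.8) − 2(125.3) = 74.54
  R: 0 + 2(280.8) = 561.5
  Q: 0 + 2(125.3) = 250.7
Total out = 886.8 kmol/h; y_Q = 250.7 / 886.8 = 0.2827.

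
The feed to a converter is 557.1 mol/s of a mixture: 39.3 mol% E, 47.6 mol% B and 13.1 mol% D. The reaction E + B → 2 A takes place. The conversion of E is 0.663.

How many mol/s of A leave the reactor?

E reacted = 0.663 × 218.9 = 145.2 mol/s; ν_E = −1, so ξ = 145.2/1 = 145.2 mol/s.
Outlet amounts (n = n₀ + ν ξ):
  E: 218.9 − 1(145.2) = 73.78
  B: 265.2 − 1(145.2) = 120
  A: 0 + 2(145.2) = 290.3
  D: 72.98 (inert)

290 mol/s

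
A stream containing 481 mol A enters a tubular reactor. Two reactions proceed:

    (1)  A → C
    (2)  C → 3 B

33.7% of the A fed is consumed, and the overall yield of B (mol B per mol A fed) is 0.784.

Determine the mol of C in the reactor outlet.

Conversion of A: A consumed = 1ξ₁ = 0.337 × 481 → ξ₁ = 162.1 mol.
Yield of B: 3ξ₂ / 481 = 0.784 → ξ₂ = 125.7 mol.
Outlet amounts (n = n₀ + Σ ν·ξ):
  A: 481 − 1(162.1) = 318.9
  C: 0 + 1(162.1) − 1(125.7) = 36.4
  B: 0 + 3(125.7) = 377.1

36.4 mol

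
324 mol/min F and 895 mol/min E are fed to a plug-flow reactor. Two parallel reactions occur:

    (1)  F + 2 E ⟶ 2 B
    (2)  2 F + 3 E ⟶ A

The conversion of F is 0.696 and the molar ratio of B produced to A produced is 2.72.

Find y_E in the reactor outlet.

0.595

Conversion of F: F consumed = 0.696 × 324 = 225.5 mol/min = 1ξ₁ + 2ξ₂.
Selectivity: 2ξ₁ / (1ξ₂) = 2.72 → ξ₁ = 1.36 ξ₂.
Substitute: (1·1.36 + 2) ξ₂ = 225.5 → ξ₂ = 67.11 mol/min, ξ₁ = 91.28 mol/min.
Outlet amounts (n = n₀ + Σ ν·ξ):
  F: 324 − 1(91.28) − 2(67.11) = 98.5
  E: 895 − 2(91.28) − 3(67.11) = 511.1
  B: 0 + 2(91.28) = 182.6
  A: 0 + 1(67.11) = 67.11
Total out = 859.3 mol/min; y_E = 511.1 / 859.3 = 0.5948.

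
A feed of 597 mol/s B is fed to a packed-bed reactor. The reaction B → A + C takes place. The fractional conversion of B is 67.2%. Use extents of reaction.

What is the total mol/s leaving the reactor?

B reacted = 0.672 × 597 = 401.2 mol/s; ν_B = −1, so ξ = 401.2/1 = 401.2 mol/s.
Outlet amounts (n = n₀ + ν ξ):
  B: 597 − 1(401.2) = 195.8
  A: 0 + 1(401.2) = 401.2
  C: 0 + 1(401.2) = 401.2
Total out = 195.8 + 401.2 + 401.2 = 998.2 mol/s.

998 mol/s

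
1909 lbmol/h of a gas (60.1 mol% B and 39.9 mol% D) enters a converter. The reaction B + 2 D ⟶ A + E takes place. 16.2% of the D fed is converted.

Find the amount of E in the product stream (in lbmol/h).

61.7 lbmol/h

D reacted = 0.162 × 761.7 = 123.4 lbmol/h; ν_D = −2, so ξ = 123.4/2 = 61.7 lbmol/h.
Outlet amounts (n = n₀ + ν ξ):
  B: 1147 − 1(61.7) = 1086
  D: 761.7 − 2(61.7) = 638.3
  A: 0 + 1(61.7) = 61.7
  E: 0 + 1(61.7) = 61.7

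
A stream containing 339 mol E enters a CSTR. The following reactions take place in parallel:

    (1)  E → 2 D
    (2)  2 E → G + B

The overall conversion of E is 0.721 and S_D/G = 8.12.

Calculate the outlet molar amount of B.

40.3 mol

Conversion of E: E consumed = 0.721 × 339 = 244.4 mol = 1ξ₁ + 2ξ₂.
Selectivity: 2ξ₁ / (1ξ₂) = 8.12 → ξ₁ = 4.06 ξ₂.
Substitute: (1·4.06 + 2) ξ₂ = 244.4 → ξ₂ = 40.33 mol, ξ₁ = 163.8 mol.
Outlet amounts (n = n₀ + Σ ν·ξ):
  E: 339 − 1(163.8) − 2(40.33) = 94.58
  D: 0 + 2(163.8) = 327.5
  G: 0 + 1(40.33) = 40.33
  B: 0 + 1(40.33) = 40.33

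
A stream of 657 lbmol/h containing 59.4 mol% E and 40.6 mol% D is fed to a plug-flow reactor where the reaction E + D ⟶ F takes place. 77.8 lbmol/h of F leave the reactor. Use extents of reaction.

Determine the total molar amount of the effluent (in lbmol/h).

For F: n = n₀ + 1ξ → 77.8 = 0 + 1ξ, giving ξ = 77.8 lbmol/h.
Outlet amounts (n = n₀ + ν ξ):
  E: 390.3 − 1(77.8) = 312.5
  D: 266.7 − 1(77.8) = 188.9
  F: 0 + 1(77.8) = 77.8
Total out = 312.5 + 188.9 + 77.8 = 579.2 lbmol/h.

579 lbmol/h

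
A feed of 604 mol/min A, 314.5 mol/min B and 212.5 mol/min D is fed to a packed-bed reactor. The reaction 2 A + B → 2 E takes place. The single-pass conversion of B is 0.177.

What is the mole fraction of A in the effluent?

0.458

B reacted = 0.177 × 314.5 = 55.67 mol/min; ν_B = −1, so ξ = 55.67/1 = 55.67 mol/min.
Outlet amounts (n = n₀ + ν ξ):
  A: 604 − 2(55.67) = 492.7
  B: 314.5 − 1(55.67) = 258.8
  E: 0 + 2(55.67) = 111.3
  D: 212.5 (inert)
Total out = 1075 mol/min; y_A = 492.7 / 1075 = 0.4582.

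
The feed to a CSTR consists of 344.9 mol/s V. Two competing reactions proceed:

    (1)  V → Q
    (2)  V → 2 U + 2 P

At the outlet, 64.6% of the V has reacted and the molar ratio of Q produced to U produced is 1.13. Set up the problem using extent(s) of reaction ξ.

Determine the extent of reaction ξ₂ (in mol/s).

ξ₂ = 68.3 mol/s

Conversion of V: V consumed = 0.646 × 344.9 = 222.8 mol/s = 1ξ₁ + 1ξ₂.
Selectivity: 1ξ₁ / (2ξ₂) = 1.13 → ξ₁ = 2.26 ξ₂.
Substitute: (1·2.26 + 1) ξ₂ = 222.8 → ξ₂ = 68.35 mol/s, ξ₁ = 154.5 mol/s.
Outlet amounts (n = n₀ + Σ ν·ξ):
  V: 344.9 − 1(154.5) − 1(68.35) = 122.1
  Q: 0 + 1(154.5) = 154.5
  U: 0 + 2(68.35) = 136.7
  P: 0 + 2(68.35) = 136.7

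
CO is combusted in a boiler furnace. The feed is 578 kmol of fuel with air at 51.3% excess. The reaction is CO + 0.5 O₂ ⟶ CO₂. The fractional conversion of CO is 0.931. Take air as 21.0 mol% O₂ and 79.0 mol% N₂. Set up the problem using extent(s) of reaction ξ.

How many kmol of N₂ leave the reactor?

Stoichiometric O₂ = 0.5 × 578 = 289 kmol; O₂ fed = 289 × 1.513 = 437.3 kmol.
N₂ fed = 437.3 × 79/21 = 1645 kmol.
Fuel reacted = 0.931 × 578 → ξ = 538.1 kmol.
Outlet (n = n₀ + ν ξ):
  CO: 578 − 1(538.1) = 39.88
  O₂: 437.3 − 0.5(538.1) = 168.2
  N₂: 1645 (inert)
  CO₂: 0 + 1(538.1) = 538.1

1640 kmol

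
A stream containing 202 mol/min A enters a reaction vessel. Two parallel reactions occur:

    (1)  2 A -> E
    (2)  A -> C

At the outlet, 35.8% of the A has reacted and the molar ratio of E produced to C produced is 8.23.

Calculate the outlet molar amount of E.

Conversion of A: A consumed = 0.358 × 202 = 72.32 mol/min = 2ξ₁ + 1ξ₂.
Selectivity: 1ξ₁ / (1ξ₂) = 8.23 → ξ₁ = 8.23 ξ₂.
Substitute: (2·8.23 + 1) ξ₂ = 72.32 → ξ₂ = 4.142 mol/min, ξ₁ = 34.09 mol/min.
Outlet amounts (n = n₀ + Σ ν·ξ):
  A: 202 − 2(34.09) − 1(4.142) = 129.7
  E: 0 + 1(34.09) = 34.09
  C: 0 + 1(4.142) = 4.142

34.1 mol/min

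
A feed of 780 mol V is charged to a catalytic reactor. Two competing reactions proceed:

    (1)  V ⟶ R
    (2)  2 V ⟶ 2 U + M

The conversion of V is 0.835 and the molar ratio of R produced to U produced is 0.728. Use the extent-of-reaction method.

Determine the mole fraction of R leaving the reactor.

Conversion of V: V consumed = 0.835 × 780 = 651.3 mol = 1ξ₁ + 2ξ₂.
Selectivity: 1ξ₁ / (2ξ₂) = 0.728 → ξ₁ = 1.456 ξ₂.
Substitute: (1·1.456 + 2) ξ₂ = 651.3 → ξ₂ = 188.5 mol, ξ₁ = 274.4 mol.
Outlet amounts (n = n₀ + Σ ν·ξ):
  V: 780 − 1(274.4) − 2(188.5) = 128.7
  R: 0 + 1(274.4) = 274.4
  U: 0 + 2(188.5) = 376.9
  M: 0 + 1(188.5) = 188.5
Total out = 968.5 mol; y_R = 274.4 / 968.5 = 0.2833.

0.283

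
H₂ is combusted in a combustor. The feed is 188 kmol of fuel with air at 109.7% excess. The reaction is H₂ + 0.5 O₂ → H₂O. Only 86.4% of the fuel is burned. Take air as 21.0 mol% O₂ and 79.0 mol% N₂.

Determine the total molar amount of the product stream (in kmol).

Stoichiometric O₂ = 0.5 × 188 = 94 kmol; O₂ fed = 94 × 2.097 = 197.1 kmol.
N₂ fed = 197.1 × 79/21 = 741.5 kmol.
Fuel reacted = 0.864 × 188 → ξ = 162.4 kmol.
Outlet (n = n₀ + ν ξ):
  H₂: 188 − 1(162.4) = 25.57
  O₂: 197.1 − 0.5(162.4) = 115.9
  N₂: 741.5 (inert)
  H₂O: 0 + 1(162.4) = 162.4
Total out = 25.57 + 115.9 + 741.5 + 162.4 = 1045 kmol.

1050 kmol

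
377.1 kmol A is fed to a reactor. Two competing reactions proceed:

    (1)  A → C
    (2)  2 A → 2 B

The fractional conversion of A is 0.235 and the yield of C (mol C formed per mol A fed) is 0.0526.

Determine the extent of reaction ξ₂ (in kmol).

Yield of C: 1ξ₁ / 377.1 = 0.0526 → ξ₁ = 19.84 kmol.
Conversion of A: 1ξ₁ + 2ξ₂ = 0.235 × 377.1 = 88.62 → ξ₂ = 34.39 kmol.
Outlet amounts (n = n₀ + Σ ν·ξ):
  A: 377.1 − 1(19.84) − 2(34.39) = 288.5
  C: 0 + 1(19.84) = 19.84
  B: 0 + 2(34.39) = 68.78

ξ₂ = 34.4 kmol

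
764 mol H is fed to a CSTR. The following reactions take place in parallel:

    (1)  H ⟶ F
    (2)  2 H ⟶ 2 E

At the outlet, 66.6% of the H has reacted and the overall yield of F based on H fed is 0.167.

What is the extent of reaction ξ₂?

Yield of F: 1ξ₁ / 764 = 0.167 → ξ₁ = 127.6 mol.
Conversion of H: 1ξ₁ + 2ξ₂ = 0.666 × 764 = 508.8 → ξ₂ = 190.6 mol.
Outlet amounts (n = n₀ + Σ ν·ξ):
  H: 764 − 1(127.6) − 2(190.6) = 255.2
  F: 0 + 1(127.6) = 127.6
  E: 0 + 2(190.6) = 381.2

ξ₂ = 191 mol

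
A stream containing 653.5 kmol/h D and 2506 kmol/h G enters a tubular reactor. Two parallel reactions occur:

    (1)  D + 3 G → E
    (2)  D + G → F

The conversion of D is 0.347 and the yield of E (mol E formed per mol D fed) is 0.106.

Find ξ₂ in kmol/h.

ξ₂ = 157 kmol/h

Yield of E: 1ξ₁ / 653.5 = 0.106 → ξ₁ = 69.27 kmol/h.
Conversion of D: 1ξ₁ + 1ξ₂ = 0.347 × 653.5 = 226.8 → ξ₂ = 157.5 kmol/h.
Outlet amounts (n = n₀ + Σ ν·ξ):
  D: 653.5 − 1(69.27) − 1(157.5) = 426.7
  G: 2506 − 3(69.27) − 1(157.5) = 2141
  E: 0 + 1(69.27) = 69.27
  F: 0 + 1(157.5) = 157.5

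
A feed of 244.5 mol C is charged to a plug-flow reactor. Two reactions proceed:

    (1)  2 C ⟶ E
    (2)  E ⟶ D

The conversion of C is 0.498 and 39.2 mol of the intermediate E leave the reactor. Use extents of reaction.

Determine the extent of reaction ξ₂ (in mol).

Conversion of C: C consumed = 2ξ₁ = 0.498 × 244.5 → ξ₁ = 60.88 mol.
E balance: n_E = 0 + 1ξ₁ − 1ξ₂ = 39.2 → ξ₂ = (1·60.88 − 39.2)/1 = 21.68 mol.
Outlet amounts (n = n₀ + Σ ν·ξ):
  C: 244.5 − 2(60.88) = 122.7
  E: 0 + 1(60.88) − 1(21.68) = 39.2
  D: 0 + 1(21.68) = 21.68

ξ₂ = 21.7 mol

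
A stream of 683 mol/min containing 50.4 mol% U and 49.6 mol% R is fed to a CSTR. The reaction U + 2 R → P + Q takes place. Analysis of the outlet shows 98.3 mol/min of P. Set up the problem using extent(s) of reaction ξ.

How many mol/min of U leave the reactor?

For P: n = n₀ + 1ξ → 98.3 = 0 + 1ξ, giving ξ = 98.3 mol/min.
Outlet amounts (n = n₀ + ν ξ):
  U: 344.2 − 1(98.3) = 245.9
  R: 338.8 − 2(98.3) = 142.2
  P: 0 + 1(98.3) = 98.3
  Q: 0 + 1(98.3) = 98.3

246 mol/min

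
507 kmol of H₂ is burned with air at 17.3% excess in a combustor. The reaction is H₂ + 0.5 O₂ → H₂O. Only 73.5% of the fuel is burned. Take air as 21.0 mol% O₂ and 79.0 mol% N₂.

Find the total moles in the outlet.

Stoichiometric O₂ = 0.5 × 507 = 253.5 kmol; O₂ fed = 253.5 × 1.173 = 297.4 kmol.
N₂ fed = 297.4 × 79/21 = 1119 kmol.
Fuel reacted = 0.735 × 507 → ξ = 372.6 kmol.
Outlet (n = n₀ + ν ξ):
  H₂: 507 − 1(372.6) = 134.4
  O₂: 297.4 − 0.5(372.6) = 111
  N₂: 1119 (inert)
  H₂O: 0 + 1(372.6) = 372.6
Total out = 134.4 + 111 + 1119 + 372.6 = 1737 kmol.

1740 kmol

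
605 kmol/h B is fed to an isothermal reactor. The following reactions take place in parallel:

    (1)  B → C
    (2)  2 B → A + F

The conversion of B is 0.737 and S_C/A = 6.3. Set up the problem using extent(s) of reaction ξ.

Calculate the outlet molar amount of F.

Conversion of B: B consumed = 0.737 × 605 = 445.9 kmol/h = 1ξ₁ + 2ξ₂.
Selectivity: 1ξ₁ / (1ξ₂) = 6.3 → ξ₁ = 6.3 ξ₂.
Substitute: (1·6.3 + 2) ξ₂ = 445.9 → ξ₂ = 53.72 kmol/h, ξ₁ = 338.4 kmol/h.
Outlet amounts (n = n₀ + Σ ν·ξ):
  B: 605 − 1(338.4) − 2(53.72) = 159.1
  C: 0 + 1(338.4) = 338.4
  A: 0 + 1(53.72) = 53.72
  F: 0 + 1(53.72) = 53.72

53.7 kmol/h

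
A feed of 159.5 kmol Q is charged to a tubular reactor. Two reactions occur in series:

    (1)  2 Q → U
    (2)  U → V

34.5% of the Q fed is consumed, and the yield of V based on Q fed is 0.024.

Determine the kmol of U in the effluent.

23.7 kmol

Conversion of Q: Q consumed = 2ξ₁ = 0.345 × 159.5 → ξ₁ = 27.51 kmol.
Yield of V: 1ξ₂ / 159.5 = 0.024 → ξ₂ = 3.828 kmol.
Outlet amounts (n = n₀ + Σ ν·ξ):
  Q: 159.5 − 2(27.51) = 104.5
  U: 0 + 1(27.51) − 1(3.828) = 23.69
  V: 0 + 1(3.828) = 3.828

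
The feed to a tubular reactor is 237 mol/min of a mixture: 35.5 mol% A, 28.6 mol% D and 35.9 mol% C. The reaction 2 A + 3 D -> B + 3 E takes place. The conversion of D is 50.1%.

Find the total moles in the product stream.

226 mol/min

D reacted = 0.501 × 67.78 = 33.96 mol/min; ν_D = −3, so ξ = 33.96/3 = 11.32 mol/min.
Outlet amounts (n = n₀ + ν ξ):
  A: 84.14 − 2(11.32) = 61.5
  D: 67.78 − 3(11.32) = 33.82
  B: 0 + 1(11.32) = 11.32
  E: 0 + 3(11.32) = 33.96
  C: 85.08 (inert)
Total out = 61.5 + 33.82 + 11.32 + 33.96 + 85.08 = 225.7 mol/min.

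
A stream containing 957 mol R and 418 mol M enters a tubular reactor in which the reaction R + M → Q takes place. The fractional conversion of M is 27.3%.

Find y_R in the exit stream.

M reacted = 0.273 × 418 = 114.1 mol; ν_M = −1, so ξ = 114.1/1 = 114.1 mol.
Outlet amounts (n = n₀ + ν ξ):
  R: 957 − 1(114.1) = 842.9
  M: 418 − 1(114.1) = 303.9
  Q: 0 + 1(114.1) = 114.1
Total out = 1261 mol; y_R = 842.9 / 1261 = 0.6685.

0.668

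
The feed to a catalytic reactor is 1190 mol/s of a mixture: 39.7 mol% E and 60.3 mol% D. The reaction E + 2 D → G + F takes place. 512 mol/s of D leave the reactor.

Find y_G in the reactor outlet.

For D: n = n₀ − 2ξ → 512 = 717.6 − 2ξ, giving ξ = 102.8 mol/s.
Outlet amounts (n = n₀ + ν ξ):
  E: 472.4 − 1(102.8) = 369.6
  D: 717.6 − 2(102.8) = 512
  G: 0 + 1(102.8) = 102.8
  F: 0 + 1(102.8) = 102.8
Total out = 1087 mol/s; y_G = 102.8 / 1087 = 0.09454.

0.0945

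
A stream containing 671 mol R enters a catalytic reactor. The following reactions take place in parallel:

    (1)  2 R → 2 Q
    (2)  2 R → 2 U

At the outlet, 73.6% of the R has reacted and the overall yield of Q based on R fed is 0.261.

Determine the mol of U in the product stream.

Yield of Q: 2ξ₁ / 671 = 0.261 → ξ₁ = 87.57 mol.
Conversion of R: 2ξ₁ + 2ξ₂ = 0.736 × 671 = 493.9 → ξ₂ = 159.4 mol.
Outlet amounts (n = n₀ + Σ ν·ξ):
  R: 671 − 2(87.57) − 2(159.4) = 177.1
  Q: 0 + 2(87.57) = 175.1
  U: 0 + 2(159.4) = 318.7

319 mol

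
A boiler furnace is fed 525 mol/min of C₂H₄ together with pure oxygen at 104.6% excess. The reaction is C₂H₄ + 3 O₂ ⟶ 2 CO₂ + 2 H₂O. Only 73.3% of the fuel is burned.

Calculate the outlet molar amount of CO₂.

Stoichiometric O₂ = 3 × 525 = 1575 mol/min; O₂ fed = 1575 × 2.046 = 3222 mol/min.
Fuel reacted = 0.733 × 525 → ξ = 384.8 mol/min.
Outlet (n = n₀ + ν ξ):
  C₂H₄: 525 − 1(384.8) = 140.2
  O₂: 3222 − 3(384.8) = 2068
  CO₂: 0 + 2(384.8) = 769.6
  H₂O: 0 + 2(384.8) = 769.6

770 mol/min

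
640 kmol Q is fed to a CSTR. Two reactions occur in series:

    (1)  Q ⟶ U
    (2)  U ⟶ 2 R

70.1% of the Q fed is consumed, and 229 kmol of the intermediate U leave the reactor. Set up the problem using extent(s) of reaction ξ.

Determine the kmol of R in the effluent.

439 kmol

Conversion of Q: Q consumed = 1ξ₁ = 0.701 × 640 → ξ₁ = 448.6 kmol.
U balance: n_U = 0 + 1ξ₁ − 1ξ₂ = 229 → ξ₂ = (1·448.6 − 229)/1 = 219.6 kmol.
Outlet amounts (n = n₀ + Σ ν·ξ):
  Q: 640 − 1(448.6) = 191.4
  U: 0 + 1(448.6) − 1(219.6) = 229
  R: 0 + 2(219.6) = 439.3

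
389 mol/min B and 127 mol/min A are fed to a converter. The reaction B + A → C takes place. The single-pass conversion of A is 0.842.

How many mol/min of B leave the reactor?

A reacted = 0.842 × 127 = 106.9 mol/min; ν_A = −1, so ξ = 106.9/1 = 106.9 mol/min.
Outlet amounts (n = n₀ + ν ξ):
  B: 389 − 1(106.9) = 282.1
  A: 127 − 1(106.9) = 20.07
  C: 0 + 1(106.9) = 106.9

282 mol/min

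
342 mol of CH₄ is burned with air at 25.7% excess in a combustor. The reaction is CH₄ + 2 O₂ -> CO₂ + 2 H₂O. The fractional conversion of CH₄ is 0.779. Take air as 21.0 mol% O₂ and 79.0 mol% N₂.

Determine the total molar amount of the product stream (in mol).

Stoichiometric O₂ = 2 × 342 = 684 mol; O₂ fed = 684 × 1.257 = 859.8 mol.
N₂ fed = 859.8 × 79/21 = 3234 mol.
Fuel reacted = 0.779 × 342 → ξ = 266.4 mol.
Outlet (n = n₀ + ν ξ):
  CH₄: 342 − 1(266.4) = 75.58
  O₂: 859.8 − 2(266.4) = 327
  N₂: 3234 (inert)
  CO₂: 0 + 1(266.4) = 266.4
  H₂O: 0 + 2(266.4) = 532.8
Total out = 75.58 + 327 + 3234 + 266.4 + 532.8 = 4436 mol.

4440 mol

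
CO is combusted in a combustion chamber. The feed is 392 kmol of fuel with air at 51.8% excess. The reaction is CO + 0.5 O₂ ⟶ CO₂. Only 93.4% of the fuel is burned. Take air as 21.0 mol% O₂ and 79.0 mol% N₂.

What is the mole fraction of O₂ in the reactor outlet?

0.0704

Stoichiometric O₂ = 0.5 × 392 = 196 kmol; O₂ fed = 196 × 1.518 = 297.5 kmol.
N₂ fed = 297.5 × 79/21 = 1119 kmol.
Fuel reacted = 0.934 × 392 → ξ = 366.1 kmol.
Outlet (n = n₀ + ν ξ):
  CO: 392 − 1(366.1) = 25.87
  O₂: 297.5 − 0.5(366.1) = 114.5
  N₂: 1119 (inert)
  CO₂: 0 + 1(366.1) = 366.1
Total out = 1626 kmol; y_O₂ = 114.5 / 1626 = 0.07041.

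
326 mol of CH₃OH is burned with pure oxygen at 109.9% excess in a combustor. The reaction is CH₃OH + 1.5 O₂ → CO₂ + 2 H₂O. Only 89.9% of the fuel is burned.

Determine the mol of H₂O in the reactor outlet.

586 mol

Stoichiometric O₂ = 1.5 × 326 = 489 mol; O₂ fed = 489 × 2.099 = 1026 mol.
Fuel reacted = 0.899 × 326 → ξ = 293.1 mol.
Outlet (n = n₀ + ν ξ):
  CH₃OH: 326 − 1(293.1) = 32.93
  O₂: 1026 − 1.5(293.1) = 586.8
  CO₂: 0 + 1(293.1) = 293.1
  H₂O: 0 + 2(293.1) = 586.1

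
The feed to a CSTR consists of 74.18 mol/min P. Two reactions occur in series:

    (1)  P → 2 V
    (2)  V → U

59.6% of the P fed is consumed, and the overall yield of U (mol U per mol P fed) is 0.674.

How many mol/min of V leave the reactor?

Conversion of P: P consumed = 1ξ₁ = 0.596 × 74.18 → ξ₁ = 44.21 mol/min.
Yield of U: 1ξ₂ / 74.18 = 0.674 → ξ₂ = 50 mol/min.
Outlet amounts (n = n₀ + Σ ν·ξ):
  P: 74.18 − 1(44.21) = 29.97
  V: 0 + 2(44.21) − 1(50) = 38.43
  U: 0 + 1(50) = 50

38.4 mol/min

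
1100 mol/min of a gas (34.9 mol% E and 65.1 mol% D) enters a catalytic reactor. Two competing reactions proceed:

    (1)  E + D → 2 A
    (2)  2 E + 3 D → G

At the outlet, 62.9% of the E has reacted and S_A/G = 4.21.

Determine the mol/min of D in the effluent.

416 mol/min

Conversion of E: E consumed = 0.629 × 383.9 = 241.5 mol/min = 1ξ₁ + 2ξ₂.
Selectivity: 2ξ₁ / (1ξ₂) = 4.21 → ξ₁ = 2.105 ξ₂.
Substitute: (1·2.105 + 2) ξ₂ = 241.5 → ξ₂ = 58.82 mol/min, ξ₁ = 123.8 mol/min.
Outlet amounts (n = n₀ + Σ ν·ξ):
  E: 383.9 − 1(123.8) − 2(58.82) = 142.4
  D: 716.1 − 1(123.8) − 3(58.82) = 415.8
  A: 0 + 2(123.8) = 247.6
  G: 0 + 1(58.82) = 58.82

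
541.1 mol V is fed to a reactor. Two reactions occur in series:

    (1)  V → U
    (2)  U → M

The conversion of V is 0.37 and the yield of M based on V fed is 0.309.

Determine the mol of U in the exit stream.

Conversion of V: V consumed = 1ξ₁ = 0.37 × 541.1 → ξ₁ = 200.2 mol.
Yield of M: 1ξ₂ / 541.1 = 0.309 → ξ₂ = 167.2 mol.
Outlet amounts (n = n₀ + Σ ν·ξ):
  V: 541.1 − 1(200.2) = 340.9
  U: 0 + 1(200.2) − 1(167.2) = 33.01
  M: 0 + 1(167.2) = 167.2

33 mol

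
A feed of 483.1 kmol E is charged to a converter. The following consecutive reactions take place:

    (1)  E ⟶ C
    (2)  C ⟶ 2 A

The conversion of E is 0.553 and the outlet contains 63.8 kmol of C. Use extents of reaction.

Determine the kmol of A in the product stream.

407 kmol

Conversion of E: E consumed = 1ξ₁ = 0.553 × 483.1 → ξ₁ = 267.2 kmol.
C balance: n_C = 0 + 1ξ₁ − 1ξ₂ = 63.8 → ξ₂ = (1·267.2 − 63.8)/1 = 203.4 kmol.
Outlet amounts (n = n₀ + Σ ν·ξ):
  E: 483.1 − 1(267.2) = 215.9
  C: 0 + 1(267.2) − 1(203.4) = 63.8
  A: 0 + 2(203.4) = 406.7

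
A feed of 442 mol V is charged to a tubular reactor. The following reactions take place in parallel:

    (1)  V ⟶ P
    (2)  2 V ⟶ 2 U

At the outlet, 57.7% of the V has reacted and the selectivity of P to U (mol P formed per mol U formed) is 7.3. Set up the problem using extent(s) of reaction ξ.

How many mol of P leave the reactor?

224 mol

Conversion of V: V consumed = 0.577 × 442 = 255 mol = 1ξ₁ + 2ξ₂.
Selectivity: 1ξ₁ / (2ξ₂) = 7.3 → ξ₁ = 14.6 ξ₂.
Substitute: (1·14.6 + 2) ξ₂ = 255 → ξ₂ = 15.36 mol, ξ₁ = 224.3 mol.
Outlet amounts (n = n₀ + Σ ν·ξ):
  V: 442 − 1(224.3) − 2(15.36) = 187
  P: 0 + 1(224.3) = 224.3
  U: 0 + 2(15.36) = 30.73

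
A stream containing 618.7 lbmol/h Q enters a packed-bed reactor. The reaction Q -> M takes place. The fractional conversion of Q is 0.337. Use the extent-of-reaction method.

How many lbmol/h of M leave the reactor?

209 lbmol/h

Q reacted = 0.337 × 618.7 = 208.5 lbmol/h; ν_Q = −1, so ξ = 208.5/1 = 208.5 lbmol/h.
Outlet amounts (n = n₀ + ν ξ):
  Q: 618.7 − 1(208.5) = 410.2
  M: 0 + 1(208.5) = 208.5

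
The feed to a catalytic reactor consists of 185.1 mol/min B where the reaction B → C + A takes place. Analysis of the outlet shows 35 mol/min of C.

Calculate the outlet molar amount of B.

150 mol/min

For C: n = n₀ + 1ξ → 35 = 0 + 1ξ, giving ξ = 35 mol/min.
Outlet amounts (n = n₀ + ν ξ):
  B: 185.1 − 1(35) = 150.1
  C: 0 + 1(35) = 35
  A: 0 + 1(35) = 35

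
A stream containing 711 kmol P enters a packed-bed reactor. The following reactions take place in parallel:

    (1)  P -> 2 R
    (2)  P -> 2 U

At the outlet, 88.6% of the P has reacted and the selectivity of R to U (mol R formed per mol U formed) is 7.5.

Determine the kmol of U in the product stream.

148 kmol

Conversion of P: P consumed = 0.886 × 711 = 629.9 kmol = 1ξ₁ + 1ξ₂.
Selectivity: 2ξ₁ / (2ξ₂) = 7.5 → ξ₁ = 7.5 ξ₂.
Substitute: (1·7.5 + 1) ξ₂ = 629.9 → ξ₂ = 74.11 kmol, ξ₁ = 555.8 kmol.
Outlet amounts (n = n₀ + Σ ν·ξ):
  P: 711 − 1(555.8) − 1(74.11) = 81.05
  R: 0 + 2(555.8) = 1112
  U: 0 + 2(74.11) = 148.2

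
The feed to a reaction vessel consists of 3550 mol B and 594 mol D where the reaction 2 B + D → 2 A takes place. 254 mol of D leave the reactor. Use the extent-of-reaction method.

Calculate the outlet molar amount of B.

For D: n = n₀ − 1ξ → 254 = 594 − 1ξ, giving ξ = 340 mol.
Outlet amounts (n = n₀ + ν ξ):
  B: 3550 − 2(340) = 2870
  D: 594 − 1(340) = 254
  A: 0 + 2(340) = 680

2870 mol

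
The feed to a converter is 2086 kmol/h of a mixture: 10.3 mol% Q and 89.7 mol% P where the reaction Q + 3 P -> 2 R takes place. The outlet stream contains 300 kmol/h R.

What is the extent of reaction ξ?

ξ = 150 kmol/h

For R: n = n₀ + 2ξ → 300 = 0 + 2ξ, giving ξ = 150 kmol/h.
Outlet amounts (n = n₀ + ν ξ):
  Q: 214.9 − 1(150) = 64.86
  P: 1871 − 3(150) = 1421
  R: 0 + 2(150) = 300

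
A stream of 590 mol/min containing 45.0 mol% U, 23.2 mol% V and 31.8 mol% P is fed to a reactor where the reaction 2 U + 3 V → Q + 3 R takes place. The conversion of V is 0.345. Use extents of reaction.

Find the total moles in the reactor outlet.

574 mol/min

V reacted = 0.345 × 136.9 = 47.22 mol/min; ν_V = −3, so ξ = 47.22/3 = 15.74 mol/min.
Outlet amounts (n = n₀ + ν ξ):
  U: 265.5 − 2(15.74) = 234
  V: 136.9 − 3(15.74) = 89.66
  Q: 0 + 1(15.74) = 15.74
  R: 0 + 3(15.74) = 47.22
  P: 187.6 (inert)
Total out = 234 + 89.66 + 15.74 + 47.22 + 187.6 = 574.3 mol/min.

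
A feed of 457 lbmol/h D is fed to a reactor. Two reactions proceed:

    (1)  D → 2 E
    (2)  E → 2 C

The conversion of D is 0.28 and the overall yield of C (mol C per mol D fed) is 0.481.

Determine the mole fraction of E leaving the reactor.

0.21

Conversion of D: D consumed = 1ξ₁ = 0.28 × 457 → ξ₁ = 128 lbmol/h.
Yield of C: 2ξ₂ / 457 = 0.481 → ξ₂ = 109.9 lbmol/h.
Outlet amounts (n = n₀ + Σ ν·ξ):
  D: 457 − 1(128) = 329
  E: 0 + 2(128) − 1(109.9) = 146
  C: 0 + 2(109.9) = 219.8
Total out = 694.9 lbmol/h; y_E = 146 / 694.9 = 0.2101.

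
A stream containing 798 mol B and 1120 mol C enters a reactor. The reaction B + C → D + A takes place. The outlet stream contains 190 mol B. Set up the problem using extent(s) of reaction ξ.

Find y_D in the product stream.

0.317

For B: n = n₀ − 1ξ → 190 = 798 − 1ξ, giving ξ = 608 mol.
Outlet amounts (n = n₀ + ν ξ):
  B: 798 − 1(608) = 190
  C: 1120 − 1(608) = 512
  D: 0 + 1(608) = 608
  A: 0 + 1(608) = 608
Total out = 1918 mol; y_D = 608 / 1918 = 0.317.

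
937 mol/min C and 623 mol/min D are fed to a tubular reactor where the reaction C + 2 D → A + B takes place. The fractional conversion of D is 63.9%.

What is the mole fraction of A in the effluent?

D reacted = 0.639 × 623 = 398.1 mol/min; ν_D = −2, so ξ = 398.1/2 = 199 mol/min.
Outlet amounts (n = n₀ + ν ξ):
  C: 937 − 1(199) = 738
  D: 623 − 2(199) = 224.9
  A: 0 + 1(199) = 199
  B: 0 + 1(199) = 199
Total out = 1361 mol/min; y_A = 199 / 1361 = 0.1463.

0.146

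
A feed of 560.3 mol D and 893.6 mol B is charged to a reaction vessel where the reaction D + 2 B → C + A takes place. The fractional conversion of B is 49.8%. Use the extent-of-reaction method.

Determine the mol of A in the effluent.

B reacted = 0.498 × 893.6 = 445 mol; ν_B = −2, so ξ = 445/2 = 222.5 mol.
Outlet amounts (n = n₀ + ν ξ):
  D: 560.3 − 1(222.5) = 337.8
  B: 893.6 − 2(222.5) = 448.6
  C: 0 + 1(222.5) = 222.5
  A: 0 + 1(222.5) = 222.5

223 mol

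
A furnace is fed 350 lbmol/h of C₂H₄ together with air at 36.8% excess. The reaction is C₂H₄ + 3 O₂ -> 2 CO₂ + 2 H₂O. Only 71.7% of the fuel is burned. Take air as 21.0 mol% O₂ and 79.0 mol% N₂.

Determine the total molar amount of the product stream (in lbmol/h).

Stoichiometric O₂ = 3 × 350 = 1050 lbmol/h; O₂ fed = 1050 × 1.368 = 1436 lbmol/h.
N₂ fed = 1436 × 79/21 = 5404 lbmol/h.
Fuel reacted = 0.717 × 350 → ξ = 250.9 lbmol/h.
Outlet (n = n₀ + ν ξ):
  C₂H₄: 350 − 1(250.9) = 99.05
  O₂: 1436 − 3(250.9) = 683.5
  N₂: 5404 (inert)
  CO₂: 0 + 2(250.9) = 501.9
  H₂O: 0 + 2(250.9) = 501.9
Total out = 99.05 + 683.5 + 5404 + 501.9 + 501.9 = 7190 lbmol/h.

7190 lbmol/h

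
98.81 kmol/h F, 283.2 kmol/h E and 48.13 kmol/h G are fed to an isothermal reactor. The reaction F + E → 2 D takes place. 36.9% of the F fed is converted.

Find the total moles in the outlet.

F reacted = 0.369 × 98.81 = 36.46 kmol/h; ν_F = −1, so ξ = 36.46/1 = 36.46 kmol/h.
Outlet amounts (n = n₀ + ν ξ):
  F: 98.81 − 1(36.46) = 62.35
  E: 283.2 − 1(36.46) = 246.7
  D: 0 + 2(36.46) = 72.92
  G: 48.13 (inert)
Total out = 62.35 + 246.7 + 72.92 + 48.13 = 430.1 kmol/h.

430 kmol/h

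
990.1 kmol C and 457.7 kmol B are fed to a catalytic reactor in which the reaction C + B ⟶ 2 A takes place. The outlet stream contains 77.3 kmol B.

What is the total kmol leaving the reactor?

For B: n = n₀ − 1ξ → 77.3 = 457.7 − 1ξ, giving ξ = 380.4 kmol.
Outlet amounts (n = n₀ + ν ξ):
  C: 990.1 − 1(380.4) = 609.7
  B: 457.7 − 1(380.4) = 77.3
  A: 0 + 2(380.4) = 760.8
Total out = 609.7 + 77.3 + 760.8 = 1448 kmol.

1450 kmol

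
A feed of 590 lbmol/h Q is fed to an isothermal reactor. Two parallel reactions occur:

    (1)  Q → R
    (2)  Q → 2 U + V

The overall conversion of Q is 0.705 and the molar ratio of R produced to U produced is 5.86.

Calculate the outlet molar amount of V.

32.7 lbmol/h

Conversion of Q: Q consumed = 0.705 × 590 = 415.9 lbmol/h = 1ξ₁ + 1ξ₂.
Selectivity: 1ξ₁ / (2ξ₂) = 5.86 → ξ₁ = 11.72 ξ₂.
Substitute: (1·11.72 + 1) ξ₂ = 415.9 → ξ₂ = 32.7 lbmol/h, ξ₁ = 383.2 lbmol/h.
Outlet amounts (n = n₀ + Σ ν·ξ):
  Q: 590 − 1(383.2) − 1(32.7) = 174.1
  R: 0 + 1(383.2) = 383.2
  U: 0 + 2(32.7) = 65.4
  V: 0 + 1(32.7) = 32.7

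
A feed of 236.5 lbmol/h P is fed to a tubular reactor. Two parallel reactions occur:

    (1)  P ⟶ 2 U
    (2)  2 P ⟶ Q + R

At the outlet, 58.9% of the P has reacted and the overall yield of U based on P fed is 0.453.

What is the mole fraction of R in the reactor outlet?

0.148

Yield of U: 2ξ₁ / 236.5 = 0.453 → ξ₁ = 53.57 lbmol/h.
Conversion of P: 1ξ₁ + 2ξ₂ = 0.589 × 236.5 = 139.3 → ξ₂ = 42.87 lbmol/h.
Outlet amounts (n = n₀ + Σ ν·ξ):
  P: 236.5 − 1(53.57) − 2(42.87) = 97.2
  U: 0 + 2(53.57) = 107.1
  Q: 0 + 1(42.87) = 42.87
  R: 0 + 1(42.87) = 42.87
Total out = 290.1 lbmol/h; y_R = 42.87 / 290.1 = 0.1478.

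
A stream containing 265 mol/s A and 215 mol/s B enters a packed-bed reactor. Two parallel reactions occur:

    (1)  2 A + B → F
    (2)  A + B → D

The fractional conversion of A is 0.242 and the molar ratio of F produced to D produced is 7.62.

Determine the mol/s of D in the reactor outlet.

Conversion of A: A consumed = 0.242 × 265 = 64.13 mol/s = 2ξ₁ + 1ξ₂.
Selectivity: 1ξ₁ / (1ξ₂) = 7.62 → ξ₁ = 7.62 ξ₂.
Substitute: (2·7.62 + 1) ξ₂ = 64.13 → ξ₂ = 3.949 mol/s, ξ₁ = 30.09 mol/s.
Outlet amounts (n = n₀ + Σ ν·ξ):
  A: 265 − 2(30.09) − 1(3.949) = 200.9
  B: 215 − 1(30.09) − 1(3.949) = 181
  F: 0 + 1(30.09) = 30.09
  D: 0 + 1(3.949) = 3.949

3.95 mol/s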